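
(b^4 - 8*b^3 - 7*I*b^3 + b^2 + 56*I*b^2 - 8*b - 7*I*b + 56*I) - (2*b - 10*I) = b^4 - 8*b^3 - 7*I*b^3 + b^2 + 56*I*b^2 - 10*b - 7*I*b + 66*I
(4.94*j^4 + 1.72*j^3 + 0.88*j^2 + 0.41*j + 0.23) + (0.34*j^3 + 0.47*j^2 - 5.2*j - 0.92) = 4.94*j^4 + 2.06*j^3 + 1.35*j^2 - 4.79*j - 0.69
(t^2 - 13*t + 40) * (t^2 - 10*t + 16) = t^4 - 23*t^3 + 186*t^2 - 608*t + 640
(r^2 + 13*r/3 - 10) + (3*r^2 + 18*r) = 4*r^2 + 67*r/3 - 10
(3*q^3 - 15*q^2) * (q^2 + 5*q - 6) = 3*q^5 - 93*q^3 + 90*q^2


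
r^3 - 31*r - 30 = (r - 6)*(r + 1)*(r + 5)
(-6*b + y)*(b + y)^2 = -6*b^3 - 11*b^2*y - 4*b*y^2 + y^3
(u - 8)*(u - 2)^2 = u^3 - 12*u^2 + 36*u - 32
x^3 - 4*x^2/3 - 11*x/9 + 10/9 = (x - 5/3)*(x - 2/3)*(x + 1)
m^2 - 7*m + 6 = (m - 6)*(m - 1)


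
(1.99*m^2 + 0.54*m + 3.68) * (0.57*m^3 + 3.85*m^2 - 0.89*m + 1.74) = 1.1343*m^5 + 7.9693*m^4 + 2.4055*m^3 + 17.15*m^2 - 2.3356*m + 6.4032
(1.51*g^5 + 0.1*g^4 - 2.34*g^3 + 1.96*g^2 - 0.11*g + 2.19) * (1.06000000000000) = 1.6006*g^5 + 0.106*g^4 - 2.4804*g^3 + 2.0776*g^2 - 0.1166*g + 2.3214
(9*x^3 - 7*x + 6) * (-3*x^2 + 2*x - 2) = -27*x^5 + 18*x^4 + 3*x^3 - 32*x^2 + 26*x - 12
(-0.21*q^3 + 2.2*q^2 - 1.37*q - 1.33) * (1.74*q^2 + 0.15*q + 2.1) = -0.3654*q^5 + 3.7965*q^4 - 2.4948*q^3 + 2.1003*q^2 - 3.0765*q - 2.793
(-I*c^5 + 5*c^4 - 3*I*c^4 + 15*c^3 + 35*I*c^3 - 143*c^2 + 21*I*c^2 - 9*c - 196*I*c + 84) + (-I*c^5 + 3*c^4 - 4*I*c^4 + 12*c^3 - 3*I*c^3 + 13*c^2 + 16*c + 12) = -2*I*c^5 + 8*c^4 - 7*I*c^4 + 27*c^3 + 32*I*c^3 - 130*c^2 + 21*I*c^2 + 7*c - 196*I*c + 96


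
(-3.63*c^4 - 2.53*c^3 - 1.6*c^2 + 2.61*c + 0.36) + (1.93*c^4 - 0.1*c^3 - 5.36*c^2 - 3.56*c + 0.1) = -1.7*c^4 - 2.63*c^3 - 6.96*c^2 - 0.95*c + 0.46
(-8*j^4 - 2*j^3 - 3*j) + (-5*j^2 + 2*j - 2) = -8*j^4 - 2*j^3 - 5*j^2 - j - 2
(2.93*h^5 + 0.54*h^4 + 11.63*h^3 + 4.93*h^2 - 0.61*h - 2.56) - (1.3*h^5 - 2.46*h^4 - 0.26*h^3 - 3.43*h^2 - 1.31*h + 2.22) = 1.63*h^5 + 3.0*h^4 + 11.89*h^3 + 8.36*h^2 + 0.7*h - 4.78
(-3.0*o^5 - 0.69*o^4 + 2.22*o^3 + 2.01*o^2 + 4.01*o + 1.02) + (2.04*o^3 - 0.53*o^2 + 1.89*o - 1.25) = -3.0*o^5 - 0.69*o^4 + 4.26*o^3 + 1.48*o^2 + 5.9*o - 0.23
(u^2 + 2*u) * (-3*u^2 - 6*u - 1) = -3*u^4 - 12*u^3 - 13*u^2 - 2*u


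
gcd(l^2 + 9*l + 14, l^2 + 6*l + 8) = l + 2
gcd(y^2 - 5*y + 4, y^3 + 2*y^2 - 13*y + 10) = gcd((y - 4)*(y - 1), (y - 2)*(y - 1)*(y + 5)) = y - 1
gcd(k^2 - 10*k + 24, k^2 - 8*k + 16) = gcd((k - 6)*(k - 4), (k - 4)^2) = k - 4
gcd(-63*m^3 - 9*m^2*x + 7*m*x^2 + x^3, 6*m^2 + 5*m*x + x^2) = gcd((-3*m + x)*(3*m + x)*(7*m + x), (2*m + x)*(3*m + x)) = 3*m + x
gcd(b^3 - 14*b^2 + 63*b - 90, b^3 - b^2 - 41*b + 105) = b^2 - 8*b + 15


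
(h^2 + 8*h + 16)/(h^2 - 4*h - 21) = (h^2 + 8*h + 16)/(h^2 - 4*h - 21)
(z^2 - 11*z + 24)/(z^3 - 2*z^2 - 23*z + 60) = (z - 8)/(z^2 + z - 20)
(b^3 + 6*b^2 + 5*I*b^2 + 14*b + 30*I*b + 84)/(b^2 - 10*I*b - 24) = (b^3 + b^2*(6 + 5*I) + b*(14 + 30*I) + 84)/(b^2 - 10*I*b - 24)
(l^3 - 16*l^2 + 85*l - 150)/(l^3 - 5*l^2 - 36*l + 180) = (l - 5)/(l + 6)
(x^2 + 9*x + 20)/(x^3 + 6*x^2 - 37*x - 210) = (x + 4)/(x^2 + x - 42)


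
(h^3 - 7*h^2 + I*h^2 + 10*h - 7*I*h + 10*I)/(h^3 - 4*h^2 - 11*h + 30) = (h + I)/(h + 3)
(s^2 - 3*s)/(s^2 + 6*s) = (s - 3)/(s + 6)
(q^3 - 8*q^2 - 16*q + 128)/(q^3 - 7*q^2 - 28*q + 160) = (q + 4)/(q + 5)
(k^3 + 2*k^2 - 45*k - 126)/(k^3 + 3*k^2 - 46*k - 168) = (k + 3)/(k + 4)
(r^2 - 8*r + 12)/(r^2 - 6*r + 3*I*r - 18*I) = (r - 2)/(r + 3*I)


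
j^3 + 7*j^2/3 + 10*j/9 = j*(j + 2/3)*(j + 5/3)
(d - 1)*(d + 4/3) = d^2 + d/3 - 4/3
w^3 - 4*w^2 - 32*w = w*(w - 8)*(w + 4)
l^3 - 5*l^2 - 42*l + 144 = (l - 8)*(l - 3)*(l + 6)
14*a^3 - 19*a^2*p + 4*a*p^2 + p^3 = (-2*a + p)*(-a + p)*(7*a + p)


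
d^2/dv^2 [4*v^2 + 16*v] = 8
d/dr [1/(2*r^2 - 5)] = -4*r/(2*r^2 - 5)^2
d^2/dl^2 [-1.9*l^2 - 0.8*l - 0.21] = -3.80000000000000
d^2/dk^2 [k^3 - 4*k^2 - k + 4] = 6*k - 8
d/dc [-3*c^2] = -6*c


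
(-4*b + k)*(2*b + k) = -8*b^2 - 2*b*k + k^2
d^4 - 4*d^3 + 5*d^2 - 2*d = d*(d - 2)*(d - 1)^2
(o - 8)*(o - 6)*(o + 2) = o^3 - 12*o^2 + 20*o + 96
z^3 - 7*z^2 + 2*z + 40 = (z - 5)*(z - 4)*(z + 2)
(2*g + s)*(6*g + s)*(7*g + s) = 84*g^3 + 68*g^2*s + 15*g*s^2 + s^3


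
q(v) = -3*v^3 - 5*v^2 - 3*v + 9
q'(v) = -9*v^2 - 10*v - 3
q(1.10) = -4.34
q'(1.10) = -24.89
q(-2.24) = 24.35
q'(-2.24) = -25.76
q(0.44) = 6.46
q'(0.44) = -9.14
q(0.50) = 5.88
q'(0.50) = -10.25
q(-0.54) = 9.63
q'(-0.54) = -0.22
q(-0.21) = 9.44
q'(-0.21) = -1.30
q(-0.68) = 9.67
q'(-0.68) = -0.36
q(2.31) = -61.59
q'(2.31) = -74.12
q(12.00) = -5931.00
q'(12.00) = -1419.00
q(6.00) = -837.00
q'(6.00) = -387.00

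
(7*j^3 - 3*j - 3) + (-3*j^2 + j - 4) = 7*j^3 - 3*j^2 - 2*j - 7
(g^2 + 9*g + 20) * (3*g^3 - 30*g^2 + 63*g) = 3*g^5 - 3*g^4 - 147*g^3 - 33*g^2 + 1260*g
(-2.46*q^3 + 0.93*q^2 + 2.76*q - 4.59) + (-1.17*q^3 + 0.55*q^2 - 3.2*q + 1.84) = -3.63*q^3 + 1.48*q^2 - 0.44*q - 2.75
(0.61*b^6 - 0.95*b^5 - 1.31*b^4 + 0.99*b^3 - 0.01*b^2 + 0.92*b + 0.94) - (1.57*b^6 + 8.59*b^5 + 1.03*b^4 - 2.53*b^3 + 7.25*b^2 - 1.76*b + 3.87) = -0.96*b^6 - 9.54*b^5 - 2.34*b^4 + 3.52*b^3 - 7.26*b^2 + 2.68*b - 2.93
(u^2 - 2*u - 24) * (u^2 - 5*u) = u^4 - 7*u^3 - 14*u^2 + 120*u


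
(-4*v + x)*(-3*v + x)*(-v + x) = -12*v^3 + 19*v^2*x - 8*v*x^2 + x^3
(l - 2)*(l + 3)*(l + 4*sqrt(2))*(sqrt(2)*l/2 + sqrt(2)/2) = sqrt(2)*l^4/2 + sqrt(2)*l^3 + 4*l^3 - 5*sqrt(2)*l^2/2 + 8*l^2 - 20*l - 3*sqrt(2)*l - 24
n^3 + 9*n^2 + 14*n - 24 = (n - 1)*(n + 4)*(n + 6)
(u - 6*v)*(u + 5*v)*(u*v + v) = u^3*v - u^2*v^2 + u^2*v - 30*u*v^3 - u*v^2 - 30*v^3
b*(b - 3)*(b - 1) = b^3 - 4*b^2 + 3*b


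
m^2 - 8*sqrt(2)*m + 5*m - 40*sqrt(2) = (m + 5)*(m - 8*sqrt(2))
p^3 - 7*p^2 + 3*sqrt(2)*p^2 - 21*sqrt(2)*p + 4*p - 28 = (p - 7)*(p + sqrt(2))*(p + 2*sqrt(2))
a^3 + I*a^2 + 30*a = a*(a - 5*I)*(a + 6*I)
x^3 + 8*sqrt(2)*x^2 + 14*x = x*(x + sqrt(2))*(x + 7*sqrt(2))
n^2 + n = n*(n + 1)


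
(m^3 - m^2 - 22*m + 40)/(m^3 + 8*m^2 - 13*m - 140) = (m - 2)/(m + 7)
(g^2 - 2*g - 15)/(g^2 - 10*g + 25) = (g + 3)/(g - 5)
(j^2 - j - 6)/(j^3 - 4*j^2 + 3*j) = (j + 2)/(j*(j - 1))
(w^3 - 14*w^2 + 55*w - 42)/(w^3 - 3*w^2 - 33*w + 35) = (w - 6)/(w + 5)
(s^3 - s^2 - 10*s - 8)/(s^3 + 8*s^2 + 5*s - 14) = (s^2 - 3*s - 4)/(s^2 + 6*s - 7)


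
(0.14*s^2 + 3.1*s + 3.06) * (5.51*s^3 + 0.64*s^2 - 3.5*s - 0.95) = 0.7714*s^5 + 17.1706*s^4 + 18.3546*s^3 - 9.0246*s^2 - 13.655*s - 2.907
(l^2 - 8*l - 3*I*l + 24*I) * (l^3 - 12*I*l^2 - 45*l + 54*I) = l^5 - 8*l^4 - 15*I*l^4 - 81*l^3 + 120*I*l^3 + 648*l^2 + 189*I*l^2 + 162*l - 1512*I*l - 1296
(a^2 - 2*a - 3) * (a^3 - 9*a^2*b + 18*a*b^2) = a^5 - 9*a^4*b - 2*a^4 + 18*a^3*b^2 + 18*a^3*b - 3*a^3 - 36*a^2*b^2 + 27*a^2*b - 54*a*b^2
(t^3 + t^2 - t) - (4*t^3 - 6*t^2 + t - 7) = -3*t^3 + 7*t^2 - 2*t + 7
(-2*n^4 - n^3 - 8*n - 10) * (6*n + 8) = -12*n^5 - 22*n^4 - 8*n^3 - 48*n^2 - 124*n - 80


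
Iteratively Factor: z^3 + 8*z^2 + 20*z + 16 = (z + 4)*(z^2 + 4*z + 4) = (z + 2)*(z + 4)*(z + 2)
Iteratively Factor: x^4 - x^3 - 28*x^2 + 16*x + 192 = (x - 4)*(x^3 + 3*x^2 - 16*x - 48) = (x - 4)*(x + 4)*(x^2 - x - 12) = (x - 4)^2*(x + 4)*(x + 3)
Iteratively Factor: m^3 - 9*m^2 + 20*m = (m)*(m^2 - 9*m + 20) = m*(m - 5)*(m - 4)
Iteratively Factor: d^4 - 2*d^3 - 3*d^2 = (d)*(d^3 - 2*d^2 - 3*d) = d^2*(d^2 - 2*d - 3) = d^2*(d + 1)*(d - 3)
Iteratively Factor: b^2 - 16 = (b + 4)*(b - 4)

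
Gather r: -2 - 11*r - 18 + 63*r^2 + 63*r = 63*r^2 + 52*r - 20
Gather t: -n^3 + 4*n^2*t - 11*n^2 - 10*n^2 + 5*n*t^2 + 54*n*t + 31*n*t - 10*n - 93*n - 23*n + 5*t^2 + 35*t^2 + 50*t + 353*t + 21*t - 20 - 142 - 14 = -n^3 - 21*n^2 - 126*n + t^2*(5*n + 40) + t*(4*n^2 + 85*n + 424) - 176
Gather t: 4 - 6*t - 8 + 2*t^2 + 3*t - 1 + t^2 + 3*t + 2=3*t^2 - 3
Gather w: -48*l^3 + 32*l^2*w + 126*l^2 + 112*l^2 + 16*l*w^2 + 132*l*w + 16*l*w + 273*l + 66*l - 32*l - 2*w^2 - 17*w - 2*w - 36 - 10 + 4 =-48*l^3 + 238*l^2 + 307*l + w^2*(16*l - 2) + w*(32*l^2 + 148*l - 19) - 42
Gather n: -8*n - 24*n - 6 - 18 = -32*n - 24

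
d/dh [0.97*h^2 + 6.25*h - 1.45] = 1.94*h + 6.25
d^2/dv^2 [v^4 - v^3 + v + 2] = 6*v*(2*v - 1)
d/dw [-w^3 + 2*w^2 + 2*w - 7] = -3*w^2 + 4*w + 2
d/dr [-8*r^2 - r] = -16*r - 1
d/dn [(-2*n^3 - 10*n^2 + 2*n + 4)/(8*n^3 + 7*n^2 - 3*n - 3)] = 2*(33*n^4 - 10*n^3 - 31*n^2 + 2*n + 3)/(64*n^6 + 112*n^5 + n^4 - 90*n^3 - 33*n^2 + 18*n + 9)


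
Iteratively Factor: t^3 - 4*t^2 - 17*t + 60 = (t - 3)*(t^2 - t - 20) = (t - 3)*(t + 4)*(t - 5)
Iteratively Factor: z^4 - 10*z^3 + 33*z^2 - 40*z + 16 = (z - 4)*(z^3 - 6*z^2 + 9*z - 4) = (z - 4)*(z - 1)*(z^2 - 5*z + 4) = (z - 4)^2*(z - 1)*(z - 1)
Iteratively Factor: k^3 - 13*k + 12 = (k - 3)*(k^2 + 3*k - 4) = (k - 3)*(k + 4)*(k - 1)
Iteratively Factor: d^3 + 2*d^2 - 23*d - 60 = (d + 3)*(d^2 - d - 20) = (d + 3)*(d + 4)*(d - 5)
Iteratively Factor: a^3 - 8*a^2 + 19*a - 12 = (a - 3)*(a^2 - 5*a + 4) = (a - 4)*(a - 3)*(a - 1)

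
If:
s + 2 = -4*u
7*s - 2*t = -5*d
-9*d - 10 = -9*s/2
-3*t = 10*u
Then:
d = -230/423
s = 160/141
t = 1105/423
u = -221/282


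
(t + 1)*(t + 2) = t^2 + 3*t + 2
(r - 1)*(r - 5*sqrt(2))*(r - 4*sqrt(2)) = r^3 - 9*sqrt(2)*r^2 - r^2 + 9*sqrt(2)*r + 40*r - 40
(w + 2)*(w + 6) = w^2 + 8*w + 12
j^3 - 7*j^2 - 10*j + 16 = (j - 8)*(j - 1)*(j + 2)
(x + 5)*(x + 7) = x^2 + 12*x + 35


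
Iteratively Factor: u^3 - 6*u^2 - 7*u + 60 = (u - 4)*(u^2 - 2*u - 15) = (u - 5)*(u - 4)*(u + 3)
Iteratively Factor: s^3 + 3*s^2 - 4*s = (s + 4)*(s^2 - s) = (s - 1)*(s + 4)*(s)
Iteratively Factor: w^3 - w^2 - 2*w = (w)*(w^2 - w - 2) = w*(w - 2)*(w + 1)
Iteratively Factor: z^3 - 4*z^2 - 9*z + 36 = (z - 3)*(z^2 - z - 12) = (z - 4)*(z - 3)*(z + 3)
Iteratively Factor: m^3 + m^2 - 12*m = (m + 4)*(m^2 - 3*m) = m*(m + 4)*(m - 3)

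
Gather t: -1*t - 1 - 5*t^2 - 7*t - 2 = -5*t^2 - 8*t - 3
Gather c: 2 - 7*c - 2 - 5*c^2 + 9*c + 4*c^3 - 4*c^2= 4*c^3 - 9*c^2 + 2*c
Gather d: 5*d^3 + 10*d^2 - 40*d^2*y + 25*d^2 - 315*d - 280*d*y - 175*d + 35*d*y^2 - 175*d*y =5*d^3 + d^2*(35 - 40*y) + d*(35*y^2 - 455*y - 490)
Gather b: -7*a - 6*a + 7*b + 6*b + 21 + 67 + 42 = -13*a + 13*b + 130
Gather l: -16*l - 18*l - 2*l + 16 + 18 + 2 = 36 - 36*l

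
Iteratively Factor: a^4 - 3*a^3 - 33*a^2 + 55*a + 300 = (a + 3)*(a^3 - 6*a^2 - 15*a + 100) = (a - 5)*(a + 3)*(a^2 - a - 20) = (a - 5)*(a + 3)*(a + 4)*(a - 5)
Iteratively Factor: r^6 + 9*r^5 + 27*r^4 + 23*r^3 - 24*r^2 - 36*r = (r + 3)*(r^5 + 6*r^4 + 9*r^3 - 4*r^2 - 12*r) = (r + 2)*(r + 3)*(r^4 + 4*r^3 + r^2 - 6*r) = r*(r + 2)*(r + 3)*(r^3 + 4*r^2 + r - 6) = r*(r + 2)^2*(r + 3)*(r^2 + 2*r - 3) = r*(r + 2)^2*(r + 3)^2*(r - 1)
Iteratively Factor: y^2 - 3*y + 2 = (y - 1)*(y - 2)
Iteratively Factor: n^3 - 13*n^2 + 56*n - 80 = (n - 4)*(n^2 - 9*n + 20) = (n - 5)*(n - 4)*(n - 4)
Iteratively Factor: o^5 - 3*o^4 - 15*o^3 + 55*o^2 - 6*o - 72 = (o - 3)*(o^4 - 15*o^2 + 10*o + 24) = (o - 3)*(o - 2)*(o^3 + 2*o^2 - 11*o - 12) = (o - 3)*(o - 2)*(o + 4)*(o^2 - 2*o - 3) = (o - 3)^2*(o - 2)*(o + 4)*(o + 1)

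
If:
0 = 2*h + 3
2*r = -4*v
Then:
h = -3/2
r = -2*v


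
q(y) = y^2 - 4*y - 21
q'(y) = 2*y - 4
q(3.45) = -22.90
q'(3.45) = 2.90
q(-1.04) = -15.76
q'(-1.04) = -6.08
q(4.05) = -20.80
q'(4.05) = 4.10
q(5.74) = -11.01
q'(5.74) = 7.48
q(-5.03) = 24.42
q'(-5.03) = -14.06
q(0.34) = -22.24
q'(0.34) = -3.32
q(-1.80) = -10.56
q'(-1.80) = -7.60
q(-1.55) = -12.40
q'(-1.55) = -7.10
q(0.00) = -21.00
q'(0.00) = -4.00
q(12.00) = 75.00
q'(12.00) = 20.00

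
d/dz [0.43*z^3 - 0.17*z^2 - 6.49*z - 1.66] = 1.29*z^2 - 0.34*z - 6.49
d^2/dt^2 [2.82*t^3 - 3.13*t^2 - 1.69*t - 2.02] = 16.92*t - 6.26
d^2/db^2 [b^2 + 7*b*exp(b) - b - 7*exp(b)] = 7*b*exp(b) + 7*exp(b) + 2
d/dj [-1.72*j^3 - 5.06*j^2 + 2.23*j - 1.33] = -5.16*j^2 - 10.12*j + 2.23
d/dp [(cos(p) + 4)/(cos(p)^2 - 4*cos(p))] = (sin(p) - 16*sin(p)/cos(p)^2 + 8*tan(p))/(cos(p) - 4)^2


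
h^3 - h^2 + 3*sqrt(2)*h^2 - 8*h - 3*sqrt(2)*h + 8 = (h - 1)*(h - sqrt(2))*(h + 4*sqrt(2))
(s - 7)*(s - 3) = s^2 - 10*s + 21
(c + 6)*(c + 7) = c^2 + 13*c + 42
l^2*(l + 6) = l^3 + 6*l^2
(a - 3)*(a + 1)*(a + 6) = a^3 + 4*a^2 - 15*a - 18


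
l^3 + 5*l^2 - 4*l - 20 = (l - 2)*(l + 2)*(l + 5)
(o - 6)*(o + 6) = o^2 - 36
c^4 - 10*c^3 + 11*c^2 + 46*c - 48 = (c - 8)*(c - 3)*(c - 1)*(c + 2)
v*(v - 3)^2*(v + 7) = v^4 + v^3 - 33*v^2 + 63*v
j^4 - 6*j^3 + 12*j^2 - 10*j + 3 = (j - 3)*(j - 1)^3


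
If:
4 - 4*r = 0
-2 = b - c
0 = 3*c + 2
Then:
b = -8/3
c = -2/3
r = 1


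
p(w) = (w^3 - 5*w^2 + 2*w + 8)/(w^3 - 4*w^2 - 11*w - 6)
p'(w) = (-3*w^2 + 8*w + 11)*(w^3 - 5*w^2 + 2*w + 8)/(w^3 - 4*w^2 - 11*w - 6)^2 + (3*w^2 - 10*w + 2)/(w^3 - 4*w^2 - 11*w - 6) = (w^2 - 28*w + 76)/(w^4 - 10*w^3 + 13*w^2 + 60*w + 36)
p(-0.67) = -5.66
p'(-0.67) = 19.65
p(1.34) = -0.16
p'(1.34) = 0.34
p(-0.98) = -106.31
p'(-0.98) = 5357.12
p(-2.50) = 2.29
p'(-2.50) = 0.94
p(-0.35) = -2.48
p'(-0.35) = 5.04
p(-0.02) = -1.38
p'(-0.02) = 2.20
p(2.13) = 0.02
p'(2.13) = 0.14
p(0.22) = -0.95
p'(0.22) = 1.41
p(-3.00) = 1.94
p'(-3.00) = 0.52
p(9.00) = 1.17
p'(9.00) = -0.11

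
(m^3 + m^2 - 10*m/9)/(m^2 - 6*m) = (m^2 + m - 10/9)/(m - 6)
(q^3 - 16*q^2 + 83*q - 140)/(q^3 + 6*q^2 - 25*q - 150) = (q^2 - 11*q + 28)/(q^2 + 11*q + 30)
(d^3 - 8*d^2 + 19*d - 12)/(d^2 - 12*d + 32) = (d^2 - 4*d + 3)/(d - 8)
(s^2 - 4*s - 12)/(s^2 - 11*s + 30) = (s + 2)/(s - 5)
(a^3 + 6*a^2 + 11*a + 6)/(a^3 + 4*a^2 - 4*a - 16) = (a^2 + 4*a + 3)/(a^2 + 2*a - 8)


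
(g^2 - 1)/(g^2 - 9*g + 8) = (g + 1)/(g - 8)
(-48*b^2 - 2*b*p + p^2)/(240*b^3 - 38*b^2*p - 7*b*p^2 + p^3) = 1/(-5*b + p)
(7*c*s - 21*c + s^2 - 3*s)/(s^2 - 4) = (7*c*s - 21*c + s^2 - 3*s)/(s^2 - 4)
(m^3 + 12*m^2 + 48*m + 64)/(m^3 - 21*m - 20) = (m^2 + 8*m + 16)/(m^2 - 4*m - 5)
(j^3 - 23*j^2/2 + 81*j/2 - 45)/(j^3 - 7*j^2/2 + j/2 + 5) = (j^2 - 9*j + 18)/(j^2 - j - 2)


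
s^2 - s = s*(s - 1)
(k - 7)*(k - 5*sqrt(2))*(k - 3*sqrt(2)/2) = k^3 - 13*sqrt(2)*k^2/2 - 7*k^2 + 15*k + 91*sqrt(2)*k/2 - 105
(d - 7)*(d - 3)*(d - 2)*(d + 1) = d^4 - 11*d^3 + 29*d^2 - d - 42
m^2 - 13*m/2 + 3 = (m - 6)*(m - 1/2)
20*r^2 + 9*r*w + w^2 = (4*r + w)*(5*r + w)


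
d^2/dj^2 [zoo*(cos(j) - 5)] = zoo*cos(j)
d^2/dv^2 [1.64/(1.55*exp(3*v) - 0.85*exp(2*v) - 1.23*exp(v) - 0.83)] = ((-22.878*exp(2*v) + 5.576*exp(v) + 2.0172)*(-1.55*exp(3*v) + 0.85*exp(2*v) + 1.23*exp(v) + 0.83) - 1.64*(-9.3*exp(2*v) + 3.4*exp(v) + 2.46)*(-4.65*exp(2*v) + 1.7*exp(v) + 1.23)*exp(v))*exp(v)/(-1.55*exp(3*v) + 0.85*exp(2*v) + 1.23*exp(v) + 0.83)^3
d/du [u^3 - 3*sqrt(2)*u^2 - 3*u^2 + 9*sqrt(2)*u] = 3*u^2 - 6*sqrt(2)*u - 6*u + 9*sqrt(2)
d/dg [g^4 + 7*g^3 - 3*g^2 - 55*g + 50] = 4*g^3 + 21*g^2 - 6*g - 55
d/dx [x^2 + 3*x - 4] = 2*x + 3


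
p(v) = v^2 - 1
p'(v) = 2*v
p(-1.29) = 0.66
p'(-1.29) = -2.58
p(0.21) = -0.96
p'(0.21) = 0.42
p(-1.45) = 1.10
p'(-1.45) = -2.90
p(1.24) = 0.54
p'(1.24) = 2.48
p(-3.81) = 13.52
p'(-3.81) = -7.62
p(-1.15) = 0.32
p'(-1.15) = -2.30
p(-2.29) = 4.24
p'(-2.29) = -4.58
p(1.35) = 0.82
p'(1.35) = 2.70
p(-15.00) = 224.00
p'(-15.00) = -30.00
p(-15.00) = 224.00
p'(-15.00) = -30.00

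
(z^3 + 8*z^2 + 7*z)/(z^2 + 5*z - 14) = z*(z + 1)/(z - 2)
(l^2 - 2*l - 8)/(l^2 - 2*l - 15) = (-l^2 + 2*l + 8)/(-l^2 + 2*l + 15)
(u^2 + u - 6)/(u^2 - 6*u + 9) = (u^2 + u - 6)/(u^2 - 6*u + 9)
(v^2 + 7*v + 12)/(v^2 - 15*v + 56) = (v^2 + 7*v + 12)/(v^2 - 15*v + 56)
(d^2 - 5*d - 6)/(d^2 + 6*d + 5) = (d - 6)/(d + 5)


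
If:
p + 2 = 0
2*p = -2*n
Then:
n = 2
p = -2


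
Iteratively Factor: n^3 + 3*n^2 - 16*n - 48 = (n + 4)*(n^2 - n - 12) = (n - 4)*(n + 4)*(n + 3)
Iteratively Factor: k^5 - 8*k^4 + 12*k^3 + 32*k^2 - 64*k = (k - 2)*(k^4 - 6*k^3 + 32*k) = (k - 2)*(k + 2)*(k^3 - 8*k^2 + 16*k) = (k - 4)*(k - 2)*(k + 2)*(k^2 - 4*k) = (k - 4)^2*(k - 2)*(k + 2)*(k)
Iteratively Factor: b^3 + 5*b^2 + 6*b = (b)*(b^2 + 5*b + 6) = b*(b + 3)*(b + 2)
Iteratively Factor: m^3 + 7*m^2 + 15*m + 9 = (m + 1)*(m^2 + 6*m + 9) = (m + 1)*(m + 3)*(m + 3)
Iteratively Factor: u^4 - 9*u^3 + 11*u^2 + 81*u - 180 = (u - 4)*(u^3 - 5*u^2 - 9*u + 45) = (u - 5)*(u - 4)*(u^2 - 9) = (u - 5)*(u - 4)*(u - 3)*(u + 3)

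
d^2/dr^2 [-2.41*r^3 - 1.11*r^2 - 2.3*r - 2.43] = -14.46*r - 2.22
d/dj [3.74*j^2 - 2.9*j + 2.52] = 7.48*j - 2.9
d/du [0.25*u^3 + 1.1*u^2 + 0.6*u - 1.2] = 0.75*u^2 + 2.2*u + 0.6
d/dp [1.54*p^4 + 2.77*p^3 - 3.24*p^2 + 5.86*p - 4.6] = 6.16*p^3 + 8.31*p^2 - 6.48*p + 5.86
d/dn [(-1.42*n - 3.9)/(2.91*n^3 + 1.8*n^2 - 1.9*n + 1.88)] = (8.2644*n^3 + 36.603*n^2 + 14.04*n - 10.0796)/(8.4681*n^6 + 10.476*n^5 - 7.818*n^4 + 4.1016*n^3 + 10.378*n^2 - 7.144*n + 3.5344)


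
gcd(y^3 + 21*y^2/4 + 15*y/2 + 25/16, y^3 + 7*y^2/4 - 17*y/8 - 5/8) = y^2 + 11*y/4 + 5/8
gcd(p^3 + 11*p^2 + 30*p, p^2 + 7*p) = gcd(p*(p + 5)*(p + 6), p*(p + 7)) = p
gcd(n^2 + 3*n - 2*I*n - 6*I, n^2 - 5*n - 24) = n + 3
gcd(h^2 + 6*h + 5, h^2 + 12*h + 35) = h + 5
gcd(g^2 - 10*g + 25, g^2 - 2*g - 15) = g - 5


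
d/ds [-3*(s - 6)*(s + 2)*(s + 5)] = -9*s^2 - 6*s + 96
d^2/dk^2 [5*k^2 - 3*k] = 10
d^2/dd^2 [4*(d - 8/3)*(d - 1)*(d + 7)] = 24*d + 80/3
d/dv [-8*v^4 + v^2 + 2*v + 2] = -32*v^3 + 2*v + 2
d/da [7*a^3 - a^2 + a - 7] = 21*a^2 - 2*a + 1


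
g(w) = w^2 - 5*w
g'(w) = 2*w - 5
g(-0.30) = 1.59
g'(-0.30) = -5.60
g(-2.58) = 19.56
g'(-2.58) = -10.16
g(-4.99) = 49.85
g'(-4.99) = -14.98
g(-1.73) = 11.64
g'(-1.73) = -8.46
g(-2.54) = 19.15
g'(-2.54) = -10.08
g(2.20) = -6.16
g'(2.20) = -0.60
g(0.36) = -1.67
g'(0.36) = -4.28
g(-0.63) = 3.55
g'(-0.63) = -6.26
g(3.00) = -6.00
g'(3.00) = 1.00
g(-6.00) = 66.00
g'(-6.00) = -17.00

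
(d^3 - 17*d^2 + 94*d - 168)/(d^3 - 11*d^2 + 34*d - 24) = (d - 7)/(d - 1)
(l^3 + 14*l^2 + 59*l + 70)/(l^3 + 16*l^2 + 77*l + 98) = (l + 5)/(l + 7)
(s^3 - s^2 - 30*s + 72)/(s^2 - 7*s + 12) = s + 6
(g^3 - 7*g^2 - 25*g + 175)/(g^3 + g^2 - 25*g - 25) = (g - 7)/(g + 1)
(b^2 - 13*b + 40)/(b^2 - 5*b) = (b - 8)/b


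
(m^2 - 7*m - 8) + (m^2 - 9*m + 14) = 2*m^2 - 16*m + 6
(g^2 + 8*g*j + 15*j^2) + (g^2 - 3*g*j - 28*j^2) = 2*g^2 + 5*g*j - 13*j^2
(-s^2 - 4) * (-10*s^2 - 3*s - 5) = 10*s^4 + 3*s^3 + 45*s^2 + 12*s + 20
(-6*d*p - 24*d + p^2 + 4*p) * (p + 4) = -6*d*p^2 - 48*d*p - 96*d + p^3 + 8*p^2 + 16*p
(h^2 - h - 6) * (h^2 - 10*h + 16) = h^4 - 11*h^3 + 20*h^2 + 44*h - 96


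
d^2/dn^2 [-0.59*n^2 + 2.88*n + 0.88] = -1.18000000000000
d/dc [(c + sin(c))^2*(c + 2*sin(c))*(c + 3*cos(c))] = (c + sin(c))*(-(c + sin(c))*(c + 2*sin(c))*(3*sin(c) - 1) + (c + sin(c))*(c + 3*cos(c))*(2*cos(c) + 1) + 2*(c + 2*sin(c))*(c + 3*cos(c))*(cos(c) + 1))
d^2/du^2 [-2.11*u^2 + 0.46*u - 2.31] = -4.22000000000000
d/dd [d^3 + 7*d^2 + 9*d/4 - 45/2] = 3*d^2 + 14*d + 9/4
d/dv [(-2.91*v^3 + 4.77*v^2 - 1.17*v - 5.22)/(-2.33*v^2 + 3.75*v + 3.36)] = (6.7803*v^4 - 21.825*v^3 - 14.1714*v^2 + 7.7292*v + 15.6438)/(5.4289*v^4 - 17.475*v^3 - 1.5951*v^2 + 25.2*v + 11.2896)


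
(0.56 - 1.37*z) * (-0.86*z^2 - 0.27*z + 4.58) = 1.1782*z^3 - 0.1117*z^2 - 6.4258*z + 2.5648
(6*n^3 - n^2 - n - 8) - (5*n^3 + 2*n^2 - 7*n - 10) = n^3 - 3*n^2 + 6*n + 2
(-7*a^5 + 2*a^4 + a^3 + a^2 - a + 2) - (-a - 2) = -7*a^5 + 2*a^4 + a^3 + a^2 + 4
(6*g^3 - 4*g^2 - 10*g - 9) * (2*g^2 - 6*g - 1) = 12*g^5 - 44*g^4 - 2*g^3 + 46*g^2 + 64*g + 9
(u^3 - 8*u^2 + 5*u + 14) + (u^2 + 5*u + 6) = u^3 - 7*u^2 + 10*u + 20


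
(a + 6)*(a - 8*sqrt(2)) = a^2 - 8*sqrt(2)*a + 6*a - 48*sqrt(2)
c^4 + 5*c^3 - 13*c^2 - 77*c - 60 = (c - 4)*(c + 1)*(c + 3)*(c + 5)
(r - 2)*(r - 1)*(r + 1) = r^3 - 2*r^2 - r + 2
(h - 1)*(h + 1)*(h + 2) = h^3 + 2*h^2 - h - 2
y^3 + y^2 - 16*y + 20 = (y - 2)^2*(y + 5)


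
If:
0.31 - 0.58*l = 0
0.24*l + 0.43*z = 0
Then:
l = 0.53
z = -0.30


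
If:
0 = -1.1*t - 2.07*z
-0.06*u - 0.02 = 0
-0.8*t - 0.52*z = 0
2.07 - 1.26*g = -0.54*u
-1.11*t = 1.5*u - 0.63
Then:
No Solution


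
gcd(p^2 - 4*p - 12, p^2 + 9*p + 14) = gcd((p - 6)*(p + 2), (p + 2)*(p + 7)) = p + 2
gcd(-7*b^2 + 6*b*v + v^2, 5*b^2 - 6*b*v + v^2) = -b + v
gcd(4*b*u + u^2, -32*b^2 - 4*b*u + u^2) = 4*b + u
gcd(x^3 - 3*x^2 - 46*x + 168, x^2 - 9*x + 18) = x - 6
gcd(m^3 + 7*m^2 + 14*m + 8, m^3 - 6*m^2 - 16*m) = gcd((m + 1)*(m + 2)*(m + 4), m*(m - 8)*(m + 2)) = m + 2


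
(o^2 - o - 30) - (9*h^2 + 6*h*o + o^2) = -9*h^2 - 6*h*o - o - 30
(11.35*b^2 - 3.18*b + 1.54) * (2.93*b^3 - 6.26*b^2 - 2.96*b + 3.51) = 33.2555*b^5 - 80.3684*b^4 - 9.177*b^3 + 39.6109*b^2 - 15.7202*b + 5.4054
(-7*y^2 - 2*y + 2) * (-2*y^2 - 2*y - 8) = 14*y^4 + 18*y^3 + 56*y^2 + 12*y - 16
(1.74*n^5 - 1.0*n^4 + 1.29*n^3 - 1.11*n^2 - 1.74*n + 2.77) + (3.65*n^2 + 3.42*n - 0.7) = 1.74*n^5 - 1.0*n^4 + 1.29*n^3 + 2.54*n^2 + 1.68*n + 2.07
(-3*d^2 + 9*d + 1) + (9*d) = -3*d^2 + 18*d + 1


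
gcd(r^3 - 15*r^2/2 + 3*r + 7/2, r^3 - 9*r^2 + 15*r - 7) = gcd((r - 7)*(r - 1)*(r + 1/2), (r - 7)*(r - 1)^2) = r^2 - 8*r + 7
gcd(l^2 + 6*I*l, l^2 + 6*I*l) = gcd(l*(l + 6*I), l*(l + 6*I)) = l^2 + 6*I*l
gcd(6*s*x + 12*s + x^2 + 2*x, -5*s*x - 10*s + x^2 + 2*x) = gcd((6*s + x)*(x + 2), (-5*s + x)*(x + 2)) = x + 2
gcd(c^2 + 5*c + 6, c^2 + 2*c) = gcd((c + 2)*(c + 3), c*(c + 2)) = c + 2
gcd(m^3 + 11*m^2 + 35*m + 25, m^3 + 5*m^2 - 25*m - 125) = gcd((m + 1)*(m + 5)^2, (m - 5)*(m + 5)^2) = m^2 + 10*m + 25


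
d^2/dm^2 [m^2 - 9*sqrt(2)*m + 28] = 2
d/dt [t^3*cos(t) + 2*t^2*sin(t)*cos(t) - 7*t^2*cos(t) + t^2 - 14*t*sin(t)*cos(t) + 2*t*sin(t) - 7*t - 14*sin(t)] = -t^3*sin(t) + 7*t^2*sin(t) + 3*t^2*cos(t) + 2*t^2*cos(2*t) + 2*t*sin(2*t) - 12*t*cos(t) - 14*t*cos(2*t) + 2*t + 2*sin(t) - 7*sin(2*t) - 14*cos(t) - 7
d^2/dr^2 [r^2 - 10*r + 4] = 2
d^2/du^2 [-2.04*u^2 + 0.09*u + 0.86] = -4.08000000000000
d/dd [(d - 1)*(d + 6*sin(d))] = d + (d - 1)*(6*cos(d) + 1) + 6*sin(d)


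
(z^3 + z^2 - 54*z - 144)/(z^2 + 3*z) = z - 2 - 48/z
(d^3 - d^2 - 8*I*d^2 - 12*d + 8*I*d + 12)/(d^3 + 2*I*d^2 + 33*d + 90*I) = (d^2 - d*(1 + 2*I) + 2*I)/(d^2 + 8*I*d - 15)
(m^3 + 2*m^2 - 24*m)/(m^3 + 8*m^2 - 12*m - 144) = m/(m + 6)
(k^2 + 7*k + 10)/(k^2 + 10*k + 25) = (k + 2)/(k + 5)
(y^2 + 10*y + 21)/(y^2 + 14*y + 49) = (y + 3)/(y + 7)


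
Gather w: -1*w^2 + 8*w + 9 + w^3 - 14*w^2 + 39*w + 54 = w^3 - 15*w^2 + 47*w + 63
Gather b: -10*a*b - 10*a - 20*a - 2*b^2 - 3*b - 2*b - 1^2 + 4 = -30*a - 2*b^2 + b*(-10*a - 5) + 3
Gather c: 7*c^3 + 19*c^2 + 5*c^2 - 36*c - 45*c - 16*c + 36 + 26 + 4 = 7*c^3 + 24*c^2 - 97*c + 66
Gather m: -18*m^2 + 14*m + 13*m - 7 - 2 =-18*m^2 + 27*m - 9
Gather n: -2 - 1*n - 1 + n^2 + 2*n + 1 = n^2 + n - 2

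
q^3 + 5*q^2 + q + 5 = (q + 5)*(q - I)*(q + I)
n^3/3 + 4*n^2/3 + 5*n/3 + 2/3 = (n/3 + 1/3)*(n + 1)*(n + 2)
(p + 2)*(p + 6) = p^2 + 8*p + 12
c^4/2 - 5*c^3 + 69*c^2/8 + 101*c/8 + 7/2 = (c/2 + 1/4)*(c - 7)*(c - 4)*(c + 1/2)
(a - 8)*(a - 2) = a^2 - 10*a + 16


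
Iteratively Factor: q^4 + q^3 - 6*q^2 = (q)*(q^3 + q^2 - 6*q) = q^2*(q^2 + q - 6) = q^2*(q + 3)*(q - 2)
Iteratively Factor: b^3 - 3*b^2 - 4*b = (b + 1)*(b^2 - 4*b) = (b - 4)*(b + 1)*(b)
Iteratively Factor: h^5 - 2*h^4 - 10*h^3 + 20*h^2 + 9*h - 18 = (h - 1)*(h^4 - h^3 - 11*h^2 + 9*h + 18) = (h - 1)*(h + 1)*(h^3 - 2*h^2 - 9*h + 18) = (h - 1)*(h + 1)*(h + 3)*(h^2 - 5*h + 6) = (h - 3)*(h - 1)*(h + 1)*(h + 3)*(h - 2)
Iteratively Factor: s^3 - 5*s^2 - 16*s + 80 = (s - 4)*(s^2 - s - 20) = (s - 5)*(s - 4)*(s + 4)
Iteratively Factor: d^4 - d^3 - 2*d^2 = (d + 1)*(d^3 - 2*d^2) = d*(d + 1)*(d^2 - 2*d) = d^2*(d + 1)*(d - 2)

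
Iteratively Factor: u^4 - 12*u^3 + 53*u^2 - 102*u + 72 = (u - 2)*(u^3 - 10*u^2 + 33*u - 36) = (u - 4)*(u - 2)*(u^2 - 6*u + 9) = (u - 4)*(u - 3)*(u - 2)*(u - 3)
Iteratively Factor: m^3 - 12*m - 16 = (m + 2)*(m^2 - 2*m - 8) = (m + 2)^2*(m - 4)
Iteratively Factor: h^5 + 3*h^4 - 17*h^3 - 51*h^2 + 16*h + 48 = (h + 1)*(h^4 + 2*h^3 - 19*h^2 - 32*h + 48) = (h - 4)*(h + 1)*(h^3 + 6*h^2 + 5*h - 12) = (h - 4)*(h - 1)*(h + 1)*(h^2 + 7*h + 12) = (h - 4)*(h - 1)*(h + 1)*(h + 3)*(h + 4)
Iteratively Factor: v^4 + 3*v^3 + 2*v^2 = (v + 2)*(v^3 + v^2) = v*(v + 2)*(v^2 + v) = v*(v + 1)*(v + 2)*(v)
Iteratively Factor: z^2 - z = (z)*(z - 1)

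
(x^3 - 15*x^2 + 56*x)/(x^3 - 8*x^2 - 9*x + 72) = x*(x - 7)/(x^2 - 9)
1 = 1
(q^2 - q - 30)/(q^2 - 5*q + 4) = (q^2 - q - 30)/(q^2 - 5*q + 4)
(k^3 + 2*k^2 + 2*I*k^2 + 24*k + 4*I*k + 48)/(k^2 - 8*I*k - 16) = (k^2 + k*(2 + 6*I) + 12*I)/(k - 4*I)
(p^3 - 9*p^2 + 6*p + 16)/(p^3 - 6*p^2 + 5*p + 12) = (p^2 - 10*p + 16)/(p^2 - 7*p + 12)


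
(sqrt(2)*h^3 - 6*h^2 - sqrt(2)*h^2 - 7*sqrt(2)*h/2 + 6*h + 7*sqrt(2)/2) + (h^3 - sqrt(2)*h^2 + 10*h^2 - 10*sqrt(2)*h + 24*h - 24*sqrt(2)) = h^3 + sqrt(2)*h^3 - 2*sqrt(2)*h^2 + 4*h^2 - 27*sqrt(2)*h/2 + 30*h - 41*sqrt(2)/2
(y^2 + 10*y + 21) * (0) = 0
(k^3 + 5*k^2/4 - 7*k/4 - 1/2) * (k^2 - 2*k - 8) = k^5 - 3*k^4/4 - 49*k^3/4 - 7*k^2 + 15*k + 4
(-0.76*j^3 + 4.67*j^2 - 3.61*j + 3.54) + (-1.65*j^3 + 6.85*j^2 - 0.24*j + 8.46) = -2.41*j^3 + 11.52*j^2 - 3.85*j + 12.0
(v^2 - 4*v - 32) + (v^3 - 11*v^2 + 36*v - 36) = v^3 - 10*v^2 + 32*v - 68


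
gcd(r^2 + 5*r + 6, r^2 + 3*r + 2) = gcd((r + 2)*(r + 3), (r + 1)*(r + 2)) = r + 2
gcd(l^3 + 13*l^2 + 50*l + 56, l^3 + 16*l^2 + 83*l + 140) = l^2 + 11*l + 28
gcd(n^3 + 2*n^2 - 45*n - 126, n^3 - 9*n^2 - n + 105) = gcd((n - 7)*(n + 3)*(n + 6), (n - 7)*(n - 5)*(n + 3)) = n^2 - 4*n - 21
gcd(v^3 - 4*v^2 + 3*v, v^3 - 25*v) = v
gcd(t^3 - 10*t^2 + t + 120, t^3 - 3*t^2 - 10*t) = t - 5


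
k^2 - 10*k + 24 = (k - 6)*(k - 4)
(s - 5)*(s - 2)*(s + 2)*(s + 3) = s^4 - 2*s^3 - 19*s^2 + 8*s + 60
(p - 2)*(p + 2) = p^2 - 4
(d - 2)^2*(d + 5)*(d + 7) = d^4 + 8*d^3 - 9*d^2 - 92*d + 140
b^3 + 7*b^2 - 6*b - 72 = (b - 3)*(b + 4)*(b + 6)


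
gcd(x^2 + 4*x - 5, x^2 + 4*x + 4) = 1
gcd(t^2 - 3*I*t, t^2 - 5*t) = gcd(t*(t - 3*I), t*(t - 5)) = t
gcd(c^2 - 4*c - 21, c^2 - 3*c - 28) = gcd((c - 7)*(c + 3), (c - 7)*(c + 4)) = c - 7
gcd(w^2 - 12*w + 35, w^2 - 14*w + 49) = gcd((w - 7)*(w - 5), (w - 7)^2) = w - 7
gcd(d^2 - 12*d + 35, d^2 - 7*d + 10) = d - 5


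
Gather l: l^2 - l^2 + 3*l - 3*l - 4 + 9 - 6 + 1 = 0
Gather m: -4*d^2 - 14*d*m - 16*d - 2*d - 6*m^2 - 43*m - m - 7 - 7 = -4*d^2 - 18*d - 6*m^2 + m*(-14*d - 44) - 14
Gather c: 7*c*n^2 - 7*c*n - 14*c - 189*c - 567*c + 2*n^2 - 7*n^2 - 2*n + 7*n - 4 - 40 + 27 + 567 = c*(7*n^2 - 7*n - 770) - 5*n^2 + 5*n + 550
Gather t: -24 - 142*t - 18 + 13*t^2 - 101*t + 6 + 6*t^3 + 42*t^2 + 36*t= 6*t^3 + 55*t^2 - 207*t - 36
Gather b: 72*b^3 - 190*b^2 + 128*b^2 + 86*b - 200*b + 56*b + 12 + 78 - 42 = 72*b^3 - 62*b^2 - 58*b + 48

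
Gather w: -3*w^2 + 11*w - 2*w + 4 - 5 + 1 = -3*w^2 + 9*w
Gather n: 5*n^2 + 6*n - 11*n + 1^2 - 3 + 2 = 5*n^2 - 5*n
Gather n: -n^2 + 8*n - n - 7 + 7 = -n^2 + 7*n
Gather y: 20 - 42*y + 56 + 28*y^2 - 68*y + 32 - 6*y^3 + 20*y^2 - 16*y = -6*y^3 + 48*y^2 - 126*y + 108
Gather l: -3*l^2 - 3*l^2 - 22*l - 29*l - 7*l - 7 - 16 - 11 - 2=-6*l^2 - 58*l - 36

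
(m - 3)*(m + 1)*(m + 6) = m^3 + 4*m^2 - 15*m - 18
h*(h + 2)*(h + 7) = h^3 + 9*h^2 + 14*h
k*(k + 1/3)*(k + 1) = k^3 + 4*k^2/3 + k/3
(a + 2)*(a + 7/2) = a^2 + 11*a/2 + 7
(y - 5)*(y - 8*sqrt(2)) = y^2 - 8*sqrt(2)*y - 5*y + 40*sqrt(2)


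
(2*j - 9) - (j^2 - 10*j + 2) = -j^2 + 12*j - 11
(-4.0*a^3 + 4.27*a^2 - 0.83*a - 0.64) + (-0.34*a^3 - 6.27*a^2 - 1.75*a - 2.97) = -4.34*a^3 - 2.0*a^2 - 2.58*a - 3.61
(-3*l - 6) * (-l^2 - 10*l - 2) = 3*l^3 + 36*l^2 + 66*l + 12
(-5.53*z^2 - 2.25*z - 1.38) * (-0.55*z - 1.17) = 3.0415*z^3 + 7.7076*z^2 + 3.3915*z + 1.6146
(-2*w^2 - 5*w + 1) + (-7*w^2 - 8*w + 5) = -9*w^2 - 13*w + 6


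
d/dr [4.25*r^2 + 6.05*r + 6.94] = 8.5*r + 6.05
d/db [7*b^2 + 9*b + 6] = 14*b + 9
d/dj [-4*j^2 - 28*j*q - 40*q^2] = -8*j - 28*q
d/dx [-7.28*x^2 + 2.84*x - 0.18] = 2.84 - 14.56*x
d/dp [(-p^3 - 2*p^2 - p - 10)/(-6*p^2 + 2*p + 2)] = (3*p^4 - 2*p^3 - 8*p^2 - 64*p + 9)/(2*(9*p^4 - 6*p^3 - 5*p^2 + 2*p + 1))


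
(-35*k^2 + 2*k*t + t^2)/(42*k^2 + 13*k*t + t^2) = (-5*k + t)/(6*k + t)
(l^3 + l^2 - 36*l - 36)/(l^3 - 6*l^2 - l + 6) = (l + 6)/(l - 1)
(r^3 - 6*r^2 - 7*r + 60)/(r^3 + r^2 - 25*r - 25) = (r^2 - r - 12)/(r^2 + 6*r + 5)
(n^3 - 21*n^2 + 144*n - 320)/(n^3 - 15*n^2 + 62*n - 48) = (n^2 - 13*n + 40)/(n^2 - 7*n + 6)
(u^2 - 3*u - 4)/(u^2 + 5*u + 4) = (u - 4)/(u + 4)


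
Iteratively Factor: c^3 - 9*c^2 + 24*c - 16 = (c - 4)*(c^2 - 5*c + 4) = (c - 4)^2*(c - 1)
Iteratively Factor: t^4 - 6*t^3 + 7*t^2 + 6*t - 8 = (t - 2)*(t^3 - 4*t^2 - t + 4) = (t - 2)*(t + 1)*(t^2 - 5*t + 4) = (t - 4)*(t - 2)*(t + 1)*(t - 1)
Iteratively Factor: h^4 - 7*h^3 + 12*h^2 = (h)*(h^3 - 7*h^2 + 12*h) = h*(h - 3)*(h^2 - 4*h) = h^2*(h - 3)*(h - 4)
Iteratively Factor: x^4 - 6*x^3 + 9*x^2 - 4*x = (x - 1)*(x^3 - 5*x^2 + 4*x) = x*(x - 1)*(x^2 - 5*x + 4) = x*(x - 1)^2*(x - 4)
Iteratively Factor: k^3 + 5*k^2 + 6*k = (k)*(k^2 + 5*k + 6) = k*(k + 3)*(k + 2)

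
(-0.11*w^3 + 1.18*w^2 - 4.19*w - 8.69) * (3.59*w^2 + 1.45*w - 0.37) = -0.3949*w^5 + 4.0767*w^4 - 13.2904*w^3 - 37.7092*w^2 - 11.0502*w + 3.2153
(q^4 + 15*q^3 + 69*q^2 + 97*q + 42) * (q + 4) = q^5 + 19*q^4 + 129*q^3 + 373*q^2 + 430*q + 168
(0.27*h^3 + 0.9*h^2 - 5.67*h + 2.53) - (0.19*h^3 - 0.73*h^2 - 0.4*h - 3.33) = 0.08*h^3 + 1.63*h^2 - 5.27*h + 5.86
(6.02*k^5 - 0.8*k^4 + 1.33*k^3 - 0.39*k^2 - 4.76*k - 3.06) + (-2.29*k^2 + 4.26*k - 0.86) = 6.02*k^5 - 0.8*k^4 + 1.33*k^3 - 2.68*k^2 - 0.5*k - 3.92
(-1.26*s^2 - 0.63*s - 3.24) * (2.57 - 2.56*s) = 3.2256*s^3 - 1.6254*s^2 + 6.6753*s - 8.3268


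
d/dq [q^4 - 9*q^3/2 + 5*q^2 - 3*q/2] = 4*q^3 - 27*q^2/2 + 10*q - 3/2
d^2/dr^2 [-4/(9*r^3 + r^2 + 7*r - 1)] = 8*((27*r + 1)*(9*r^3 + r^2 + 7*r - 1) - (27*r^2 + 2*r + 7)^2)/(9*r^3 + r^2 + 7*r - 1)^3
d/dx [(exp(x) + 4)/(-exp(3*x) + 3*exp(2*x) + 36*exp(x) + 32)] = (2*exp(x) - 7)*exp(x)/(exp(4*x) - 14*exp(3*x) + 33*exp(2*x) + 112*exp(x) + 64)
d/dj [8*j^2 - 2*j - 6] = 16*j - 2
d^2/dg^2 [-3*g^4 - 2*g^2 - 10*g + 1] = -36*g^2 - 4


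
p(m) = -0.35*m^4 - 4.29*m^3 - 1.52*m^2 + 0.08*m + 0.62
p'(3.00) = -162.67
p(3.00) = -157.00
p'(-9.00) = 5.57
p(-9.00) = 707.84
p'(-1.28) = -14.18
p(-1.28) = 6.08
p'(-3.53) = -87.98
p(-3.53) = 115.76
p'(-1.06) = -9.49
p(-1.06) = 3.49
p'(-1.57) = -21.45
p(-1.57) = 11.22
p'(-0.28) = -0.05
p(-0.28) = 0.57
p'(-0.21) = 0.16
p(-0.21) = 0.58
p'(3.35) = -207.17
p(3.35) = -221.53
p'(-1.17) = -11.74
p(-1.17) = 4.66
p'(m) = -1.4*m^3 - 12.87*m^2 - 3.04*m + 0.08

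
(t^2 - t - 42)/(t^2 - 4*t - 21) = (t + 6)/(t + 3)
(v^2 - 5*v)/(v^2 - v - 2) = v*(5 - v)/(-v^2 + v + 2)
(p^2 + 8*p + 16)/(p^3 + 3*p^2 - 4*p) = (p + 4)/(p*(p - 1))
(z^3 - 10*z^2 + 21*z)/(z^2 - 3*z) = z - 7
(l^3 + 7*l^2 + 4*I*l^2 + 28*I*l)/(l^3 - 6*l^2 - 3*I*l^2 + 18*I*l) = (l^2 + l*(7 + 4*I) + 28*I)/(l^2 - 3*l*(2 + I) + 18*I)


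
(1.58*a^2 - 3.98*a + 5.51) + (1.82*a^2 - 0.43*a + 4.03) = 3.4*a^2 - 4.41*a + 9.54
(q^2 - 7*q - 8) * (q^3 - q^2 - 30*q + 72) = q^5 - 8*q^4 - 31*q^3 + 290*q^2 - 264*q - 576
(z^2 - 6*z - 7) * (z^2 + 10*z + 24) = z^4 + 4*z^3 - 43*z^2 - 214*z - 168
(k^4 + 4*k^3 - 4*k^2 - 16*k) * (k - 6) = k^5 - 2*k^4 - 28*k^3 + 8*k^2 + 96*k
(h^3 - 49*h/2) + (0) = h^3 - 49*h/2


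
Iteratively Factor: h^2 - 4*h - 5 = (h - 5)*(h + 1)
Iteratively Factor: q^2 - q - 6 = (q - 3)*(q + 2)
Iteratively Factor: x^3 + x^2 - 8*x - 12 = (x + 2)*(x^2 - x - 6) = (x + 2)^2*(x - 3)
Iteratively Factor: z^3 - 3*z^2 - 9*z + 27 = (z + 3)*(z^2 - 6*z + 9) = (z - 3)*(z + 3)*(z - 3)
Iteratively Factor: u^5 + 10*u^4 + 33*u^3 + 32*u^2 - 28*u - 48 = (u + 3)*(u^4 + 7*u^3 + 12*u^2 - 4*u - 16) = (u + 2)*(u + 3)*(u^3 + 5*u^2 + 2*u - 8) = (u + 2)^2*(u + 3)*(u^2 + 3*u - 4) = (u + 2)^2*(u + 3)*(u + 4)*(u - 1)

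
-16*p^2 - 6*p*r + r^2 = (-8*p + r)*(2*p + r)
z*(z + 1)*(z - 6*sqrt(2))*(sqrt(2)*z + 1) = sqrt(2)*z^4 - 11*z^3 + sqrt(2)*z^3 - 11*z^2 - 6*sqrt(2)*z^2 - 6*sqrt(2)*z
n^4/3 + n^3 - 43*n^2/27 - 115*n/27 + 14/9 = (n/3 + 1)*(n - 2)*(n - 1/3)*(n + 7/3)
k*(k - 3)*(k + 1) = k^3 - 2*k^2 - 3*k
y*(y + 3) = y^2 + 3*y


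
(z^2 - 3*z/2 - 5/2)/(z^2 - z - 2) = (z - 5/2)/(z - 2)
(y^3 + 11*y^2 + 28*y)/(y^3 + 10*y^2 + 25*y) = (y^2 + 11*y + 28)/(y^2 + 10*y + 25)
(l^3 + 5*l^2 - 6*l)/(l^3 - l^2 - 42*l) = (l - 1)/(l - 7)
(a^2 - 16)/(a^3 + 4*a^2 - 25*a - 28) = (a + 4)/(a^2 + 8*a + 7)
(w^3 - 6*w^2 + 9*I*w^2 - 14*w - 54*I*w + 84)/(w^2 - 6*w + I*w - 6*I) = (w^2 + 9*I*w - 14)/(w + I)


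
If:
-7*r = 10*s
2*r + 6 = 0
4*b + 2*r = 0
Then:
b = 3/2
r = -3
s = 21/10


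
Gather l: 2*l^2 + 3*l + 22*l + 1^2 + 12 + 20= 2*l^2 + 25*l + 33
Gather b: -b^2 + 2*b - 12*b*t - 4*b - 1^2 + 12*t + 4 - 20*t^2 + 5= -b^2 + b*(-12*t - 2) - 20*t^2 + 12*t + 8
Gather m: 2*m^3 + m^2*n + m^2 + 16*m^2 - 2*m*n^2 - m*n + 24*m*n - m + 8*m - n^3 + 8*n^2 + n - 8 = 2*m^3 + m^2*(n + 17) + m*(-2*n^2 + 23*n + 7) - n^3 + 8*n^2 + n - 8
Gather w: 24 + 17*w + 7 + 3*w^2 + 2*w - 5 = 3*w^2 + 19*w + 26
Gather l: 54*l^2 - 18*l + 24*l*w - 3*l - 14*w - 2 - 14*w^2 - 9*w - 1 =54*l^2 + l*(24*w - 21) - 14*w^2 - 23*w - 3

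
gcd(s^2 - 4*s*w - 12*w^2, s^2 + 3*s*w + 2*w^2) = s + 2*w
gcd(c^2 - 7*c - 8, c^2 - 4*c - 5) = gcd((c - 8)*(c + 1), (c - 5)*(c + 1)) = c + 1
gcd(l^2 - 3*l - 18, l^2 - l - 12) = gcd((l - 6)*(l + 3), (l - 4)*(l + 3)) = l + 3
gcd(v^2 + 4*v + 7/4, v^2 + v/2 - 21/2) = v + 7/2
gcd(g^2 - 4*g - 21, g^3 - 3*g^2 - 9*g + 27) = g + 3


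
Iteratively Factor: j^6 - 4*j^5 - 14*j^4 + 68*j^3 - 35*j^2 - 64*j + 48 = (j - 3)*(j^5 - j^4 - 17*j^3 + 17*j^2 + 16*j - 16) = (j - 3)*(j + 1)*(j^4 - 2*j^3 - 15*j^2 + 32*j - 16) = (j - 4)*(j - 3)*(j + 1)*(j^3 + 2*j^2 - 7*j + 4) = (j - 4)*(j - 3)*(j - 1)*(j + 1)*(j^2 + 3*j - 4) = (j - 4)*(j - 3)*(j - 1)^2*(j + 1)*(j + 4)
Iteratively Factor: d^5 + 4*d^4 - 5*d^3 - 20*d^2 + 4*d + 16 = (d + 1)*(d^4 + 3*d^3 - 8*d^2 - 12*d + 16) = (d - 2)*(d + 1)*(d^3 + 5*d^2 + 2*d - 8) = (d - 2)*(d - 1)*(d + 1)*(d^2 + 6*d + 8) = (d - 2)*(d - 1)*(d + 1)*(d + 2)*(d + 4)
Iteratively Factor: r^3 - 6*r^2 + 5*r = (r)*(r^2 - 6*r + 5) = r*(r - 5)*(r - 1)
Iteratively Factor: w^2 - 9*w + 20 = (w - 5)*(w - 4)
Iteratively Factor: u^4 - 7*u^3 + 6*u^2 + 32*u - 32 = (u - 4)*(u^3 - 3*u^2 - 6*u + 8) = (u - 4)*(u + 2)*(u^2 - 5*u + 4) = (u - 4)*(u - 1)*(u + 2)*(u - 4)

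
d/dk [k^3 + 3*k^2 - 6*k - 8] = 3*k^2 + 6*k - 6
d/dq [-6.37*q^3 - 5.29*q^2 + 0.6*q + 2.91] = -19.11*q^2 - 10.58*q + 0.6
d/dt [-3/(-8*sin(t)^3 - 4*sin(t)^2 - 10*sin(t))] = 3*(-4*sin(t) + 6*cos(2*t) - 11)*cos(t)/(2*(4*sin(t)^2 + 2*sin(t) + 5)^2*sin(t)^2)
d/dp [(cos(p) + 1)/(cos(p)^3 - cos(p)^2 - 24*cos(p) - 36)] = 2*(-sin(p)^2*cos(p) - sin(p)^2 + 7)*sin(p)/(-cos(p)^3 + cos(p)^2 + 24*cos(p) + 36)^2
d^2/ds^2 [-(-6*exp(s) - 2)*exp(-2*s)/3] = 2*(3*exp(s) + 4)*exp(-2*s)/3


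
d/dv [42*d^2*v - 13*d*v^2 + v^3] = 42*d^2 - 26*d*v + 3*v^2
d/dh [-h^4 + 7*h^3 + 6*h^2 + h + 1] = -4*h^3 + 21*h^2 + 12*h + 1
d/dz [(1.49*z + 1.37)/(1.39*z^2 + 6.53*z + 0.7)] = (2.0711*z^2 + 9.7297*z - (1.49*z + 1.37)*(2.78*z + 6.53) + 1.043)/(1.39*z^2 + 6.53*z + 0.7)^2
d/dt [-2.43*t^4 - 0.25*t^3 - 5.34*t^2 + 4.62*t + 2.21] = -9.72*t^3 - 0.75*t^2 - 10.68*t + 4.62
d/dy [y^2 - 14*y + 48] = 2*y - 14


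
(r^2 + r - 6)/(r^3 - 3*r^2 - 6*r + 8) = (r^2 + r - 6)/(r^3 - 3*r^2 - 6*r + 8)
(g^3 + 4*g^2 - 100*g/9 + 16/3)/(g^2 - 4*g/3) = g + 16/3 - 4/g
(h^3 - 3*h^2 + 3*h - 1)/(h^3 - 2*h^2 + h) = (h - 1)/h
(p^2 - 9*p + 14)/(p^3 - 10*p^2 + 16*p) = (p - 7)/(p*(p - 8))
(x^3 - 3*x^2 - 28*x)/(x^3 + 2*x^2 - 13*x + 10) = x*(x^2 - 3*x - 28)/(x^3 + 2*x^2 - 13*x + 10)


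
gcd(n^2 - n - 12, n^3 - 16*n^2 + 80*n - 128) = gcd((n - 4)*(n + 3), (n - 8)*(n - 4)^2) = n - 4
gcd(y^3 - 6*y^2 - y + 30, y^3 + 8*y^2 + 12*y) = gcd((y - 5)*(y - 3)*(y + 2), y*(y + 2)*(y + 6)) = y + 2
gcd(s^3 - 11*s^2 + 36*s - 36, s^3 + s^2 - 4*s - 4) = s - 2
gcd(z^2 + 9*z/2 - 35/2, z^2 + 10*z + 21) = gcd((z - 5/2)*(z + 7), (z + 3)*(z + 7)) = z + 7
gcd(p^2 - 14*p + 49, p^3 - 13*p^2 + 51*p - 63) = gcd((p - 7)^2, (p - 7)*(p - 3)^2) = p - 7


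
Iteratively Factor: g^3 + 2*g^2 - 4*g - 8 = (g - 2)*(g^2 + 4*g + 4) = (g - 2)*(g + 2)*(g + 2)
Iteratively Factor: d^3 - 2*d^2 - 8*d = (d + 2)*(d^2 - 4*d) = (d - 4)*(d + 2)*(d)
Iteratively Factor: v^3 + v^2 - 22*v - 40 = (v + 2)*(v^2 - v - 20) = (v + 2)*(v + 4)*(v - 5)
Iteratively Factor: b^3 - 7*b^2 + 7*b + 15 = (b + 1)*(b^2 - 8*b + 15) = (b - 3)*(b + 1)*(b - 5)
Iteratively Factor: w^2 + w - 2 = (w - 1)*(w + 2)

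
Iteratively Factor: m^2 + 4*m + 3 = (m + 1)*(m + 3)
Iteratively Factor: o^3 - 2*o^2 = (o)*(o^2 - 2*o) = o*(o - 2)*(o)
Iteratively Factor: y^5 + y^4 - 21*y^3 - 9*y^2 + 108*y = (y + 4)*(y^4 - 3*y^3 - 9*y^2 + 27*y) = y*(y + 4)*(y^3 - 3*y^2 - 9*y + 27) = y*(y - 3)*(y + 4)*(y^2 - 9) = y*(y - 3)*(y + 3)*(y + 4)*(y - 3)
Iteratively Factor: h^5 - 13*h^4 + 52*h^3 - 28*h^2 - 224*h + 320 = (h - 2)*(h^4 - 11*h^3 + 30*h^2 + 32*h - 160) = (h - 5)*(h - 2)*(h^3 - 6*h^2 + 32) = (h - 5)*(h - 2)*(h + 2)*(h^2 - 8*h + 16) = (h - 5)*(h - 4)*(h - 2)*(h + 2)*(h - 4)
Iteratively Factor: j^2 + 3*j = (j)*(j + 3)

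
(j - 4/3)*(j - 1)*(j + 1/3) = j^3 - 2*j^2 + 5*j/9 + 4/9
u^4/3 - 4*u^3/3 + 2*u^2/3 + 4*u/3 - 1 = (u/3 + 1/3)*(u - 3)*(u - 1)^2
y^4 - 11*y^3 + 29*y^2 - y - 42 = (y - 7)*(y - 3)*(y - 2)*(y + 1)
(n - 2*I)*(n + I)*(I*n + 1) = I*n^3 + 2*n^2 + I*n + 2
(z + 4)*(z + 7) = z^2 + 11*z + 28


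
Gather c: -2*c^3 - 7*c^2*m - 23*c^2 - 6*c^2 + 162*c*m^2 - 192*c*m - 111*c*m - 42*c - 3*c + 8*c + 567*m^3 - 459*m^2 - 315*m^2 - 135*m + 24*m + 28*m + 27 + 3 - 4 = -2*c^3 + c^2*(-7*m - 29) + c*(162*m^2 - 303*m - 37) + 567*m^3 - 774*m^2 - 83*m + 26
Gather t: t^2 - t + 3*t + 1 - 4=t^2 + 2*t - 3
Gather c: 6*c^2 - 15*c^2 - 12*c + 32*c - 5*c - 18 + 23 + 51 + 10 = -9*c^2 + 15*c + 66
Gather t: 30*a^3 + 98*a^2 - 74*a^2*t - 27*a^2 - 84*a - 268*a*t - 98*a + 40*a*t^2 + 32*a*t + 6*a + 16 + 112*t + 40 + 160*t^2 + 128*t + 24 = 30*a^3 + 71*a^2 - 176*a + t^2*(40*a + 160) + t*(-74*a^2 - 236*a + 240) + 80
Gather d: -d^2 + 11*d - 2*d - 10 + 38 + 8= -d^2 + 9*d + 36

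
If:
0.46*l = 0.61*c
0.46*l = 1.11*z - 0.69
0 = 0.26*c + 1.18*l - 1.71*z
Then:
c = 1.20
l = 1.59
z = 1.28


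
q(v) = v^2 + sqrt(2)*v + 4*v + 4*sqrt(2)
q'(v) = 2*v + sqrt(2) + 4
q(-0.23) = 4.46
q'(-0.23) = 4.95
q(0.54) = 8.87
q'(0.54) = 6.49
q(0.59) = 9.20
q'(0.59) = 6.59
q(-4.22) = 0.62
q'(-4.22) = -3.03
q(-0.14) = 4.92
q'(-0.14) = 5.13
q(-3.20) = -1.43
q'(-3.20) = -0.99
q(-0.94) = 1.45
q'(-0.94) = 3.53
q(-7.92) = 25.50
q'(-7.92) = -10.43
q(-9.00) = 37.93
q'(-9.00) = -12.59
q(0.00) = 5.66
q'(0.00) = 5.41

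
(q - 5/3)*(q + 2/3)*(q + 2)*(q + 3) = q^4 + 4*q^3 - q^2/9 - 104*q/9 - 20/3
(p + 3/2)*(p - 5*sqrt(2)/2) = p^2 - 5*sqrt(2)*p/2 + 3*p/2 - 15*sqrt(2)/4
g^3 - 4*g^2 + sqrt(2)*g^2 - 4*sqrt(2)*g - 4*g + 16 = (g - 4)*(g - sqrt(2))*(g + 2*sqrt(2))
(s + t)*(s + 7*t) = s^2 + 8*s*t + 7*t^2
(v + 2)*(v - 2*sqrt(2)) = v^2 - 2*sqrt(2)*v + 2*v - 4*sqrt(2)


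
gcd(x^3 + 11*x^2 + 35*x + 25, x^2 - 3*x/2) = 1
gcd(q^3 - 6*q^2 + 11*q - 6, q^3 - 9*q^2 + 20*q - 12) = q^2 - 3*q + 2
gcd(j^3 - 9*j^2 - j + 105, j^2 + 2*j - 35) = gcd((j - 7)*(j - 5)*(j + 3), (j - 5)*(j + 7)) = j - 5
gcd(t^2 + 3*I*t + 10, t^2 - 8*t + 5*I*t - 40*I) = t + 5*I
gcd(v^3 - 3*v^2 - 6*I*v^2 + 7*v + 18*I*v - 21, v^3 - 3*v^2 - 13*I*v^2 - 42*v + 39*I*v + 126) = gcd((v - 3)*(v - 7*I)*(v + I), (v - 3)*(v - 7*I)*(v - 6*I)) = v^2 + v*(-3 - 7*I) + 21*I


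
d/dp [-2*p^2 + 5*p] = 5 - 4*p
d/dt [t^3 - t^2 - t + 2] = 3*t^2 - 2*t - 1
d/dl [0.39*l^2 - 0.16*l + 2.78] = 0.78*l - 0.16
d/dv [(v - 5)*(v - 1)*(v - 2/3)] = 3*v^2 - 40*v/3 + 9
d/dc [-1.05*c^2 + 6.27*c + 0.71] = 6.27 - 2.1*c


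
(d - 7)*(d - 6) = d^2 - 13*d + 42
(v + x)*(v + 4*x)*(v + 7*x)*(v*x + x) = v^4*x + 12*v^3*x^2 + v^3*x + 39*v^2*x^3 + 12*v^2*x^2 + 28*v*x^4 + 39*v*x^3 + 28*x^4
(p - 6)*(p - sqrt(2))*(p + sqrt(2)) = p^3 - 6*p^2 - 2*p + 12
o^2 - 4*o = o*(o - 4)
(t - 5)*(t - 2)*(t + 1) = t^3 - 6*t^2 + 3*t + 10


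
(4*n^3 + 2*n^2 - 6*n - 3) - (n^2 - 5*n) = 4*n^3 + n^2 - n - 3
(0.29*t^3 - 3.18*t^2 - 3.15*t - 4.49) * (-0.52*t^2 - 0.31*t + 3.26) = -0.1508*t^5 + 1.5637*t^4 + 3.5692*t^3 - 7.0555*t^2 - 8.8771*t - 14.6374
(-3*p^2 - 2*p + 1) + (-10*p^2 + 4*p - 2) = -13*p^2 + 2*p - 1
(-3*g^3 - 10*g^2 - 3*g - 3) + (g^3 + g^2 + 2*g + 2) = -2*g^3 - 9*g^2 - g - 1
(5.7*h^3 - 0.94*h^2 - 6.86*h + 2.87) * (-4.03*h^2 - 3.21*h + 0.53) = -22.971*h^5 - 14.5088*h^4 + 33.6842*h^3 + 9.9563*h^2 - 12.8485*h + 1.5211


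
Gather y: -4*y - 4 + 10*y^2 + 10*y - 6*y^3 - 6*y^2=-6*y^3 + 4*y^2 + 6*y - 4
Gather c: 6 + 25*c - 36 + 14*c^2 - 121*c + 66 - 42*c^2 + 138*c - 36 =-28*c^2 + 42*c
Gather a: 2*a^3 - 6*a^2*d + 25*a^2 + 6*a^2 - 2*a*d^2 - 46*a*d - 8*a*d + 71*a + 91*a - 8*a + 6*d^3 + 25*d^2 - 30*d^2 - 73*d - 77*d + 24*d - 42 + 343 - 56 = 2*a^3 + a^2*(31 - 6*d) + a*(-2*d^2 - 54*d + 154) + 6*d^3 - 5*d^2 - 126*d + 245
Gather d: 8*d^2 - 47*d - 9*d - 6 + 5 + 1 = 8*d^2 - 56*d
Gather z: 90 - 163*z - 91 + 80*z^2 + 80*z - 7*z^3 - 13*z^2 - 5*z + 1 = -7*z^3 + 67*z^2 - 88*z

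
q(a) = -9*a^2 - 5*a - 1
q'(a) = -18*a - 5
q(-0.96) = -4.49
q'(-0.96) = 12.28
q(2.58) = -73.81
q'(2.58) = -51.44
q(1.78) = -38.42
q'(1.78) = -37.04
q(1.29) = -22.43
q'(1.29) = -28.22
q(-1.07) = -5.95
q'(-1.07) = 14.26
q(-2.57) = -47.59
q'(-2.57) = 41.26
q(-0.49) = -0.71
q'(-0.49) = 3.82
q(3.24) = -111.68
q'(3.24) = -63.32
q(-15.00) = -1951.00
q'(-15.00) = 265.00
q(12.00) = -1357.00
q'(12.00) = -221.00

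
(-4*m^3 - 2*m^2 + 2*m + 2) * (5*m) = -20*m^4 - 10*m^3 + 10*m^2 + 10*m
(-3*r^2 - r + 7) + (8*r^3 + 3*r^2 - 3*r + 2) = 8*r^3 - 4*r + 9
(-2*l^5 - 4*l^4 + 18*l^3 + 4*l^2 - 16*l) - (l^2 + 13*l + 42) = -2*l^5 - 4*l^4 + 18*l^3 + 3*l^2 - 29*l - 42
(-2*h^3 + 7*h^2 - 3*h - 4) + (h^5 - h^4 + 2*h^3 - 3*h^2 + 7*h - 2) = h^5 - h^4 + 4*h^2 + 4*h - 6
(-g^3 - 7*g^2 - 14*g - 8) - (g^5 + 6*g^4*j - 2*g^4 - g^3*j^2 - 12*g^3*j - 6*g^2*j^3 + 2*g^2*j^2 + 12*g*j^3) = -g^5 - 6*g^4*j + 2*g^4 + g^3*j^2 + 12*g^3*j - g^3 + 6*g^2*j^3 - 2*g^2*j^2 - 7*g^2 - 12*g*j^3 - 14*g - 8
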